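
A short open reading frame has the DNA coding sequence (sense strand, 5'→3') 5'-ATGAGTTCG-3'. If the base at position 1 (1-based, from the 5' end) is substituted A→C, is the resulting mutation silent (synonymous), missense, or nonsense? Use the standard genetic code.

Position 1 falls in codon 1: ATG → Met.
After the substitution the codon is CTG → Leu.
Met ≠ Leu, so this is a missense mutation.

missense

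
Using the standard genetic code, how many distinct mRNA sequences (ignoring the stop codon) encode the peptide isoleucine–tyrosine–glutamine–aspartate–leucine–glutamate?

Ile: 3 codons.
Tyr: 2 codons.
Gln: 2 codons.
Asp: 2 codons.
Leu: 6 codons.
Glu: 2 codons.
3 × 2 × 2 × 2 × 6 × 2 = 288.

288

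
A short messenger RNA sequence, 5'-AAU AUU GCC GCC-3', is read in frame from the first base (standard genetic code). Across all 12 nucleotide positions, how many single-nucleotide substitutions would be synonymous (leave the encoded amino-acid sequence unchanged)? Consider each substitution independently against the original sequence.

9

Codon 1 (AAU, Asn): 1 synonymous substitution.
Codon 2 (AUU, Ile): 2 synonymous substitutions.
Codon 3 (GCC, Ala): 3 synonymous substitutions.
Codon 4 (GCC, Ala): 3 synonymous substitutions.
Total: 1 + 2 + 3 + 3 = 9.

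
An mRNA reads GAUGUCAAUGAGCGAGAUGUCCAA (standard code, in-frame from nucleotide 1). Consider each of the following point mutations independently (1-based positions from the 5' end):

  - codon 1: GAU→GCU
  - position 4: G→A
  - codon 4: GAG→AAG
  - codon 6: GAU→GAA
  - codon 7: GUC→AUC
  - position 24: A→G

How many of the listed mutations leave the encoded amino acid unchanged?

Codon 1: GAU (Asp) → GCU (Ala) — missense.
Codon 2: GUC (Val) → AUC (Ile) — missense.
Codon 4: GAG (Glu) → AAG (Lys) — missense.
Codon 6: GAU (Asp) → GAA (Glu) — missense.
Codon 7: GUC (Val) → AUC (Ile) — missense.
Codon 8: CAA (Gln) → CAG (Gln) — synonymous.
Synonymous: 1 of 6.

1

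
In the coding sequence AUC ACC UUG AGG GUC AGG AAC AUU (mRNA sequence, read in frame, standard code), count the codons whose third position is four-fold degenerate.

Codon 1 AUC (Ile): third position 3-fold.
Codon 2 ACC (Thr): third position 4-fold.
Codon 3 UUG (Leu): third position 2-fold.
Codon 4 AGG (Arg): third position 2-fold.
Codon 5 GUC (Val): third position 4-fold.
Codon 6 AGG (Arg): third position 2-fold.
Codon 7 AAC (Asn): third position 2-fold.
Codon 8 AUU (Ile): third position 3-fold.
Four-fold degenerate third positions: 2.

2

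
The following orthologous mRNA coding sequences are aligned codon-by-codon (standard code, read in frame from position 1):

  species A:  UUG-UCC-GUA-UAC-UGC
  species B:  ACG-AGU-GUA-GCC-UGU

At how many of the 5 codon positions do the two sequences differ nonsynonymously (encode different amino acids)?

2

Codon 1: UUG Leu / ACG Thr — nonsynonymous.
Codon 2: UCC Ser / AGU Ser — synonymous.
Codon 3: GUA Val / GUA Val — identical.
Codon 4: UAC Tyr / GCC Ala — nonsynonymous.
Codon 5: UGC Cys / UGU Cys — synonymous.
Nonsynonymous differences: 2.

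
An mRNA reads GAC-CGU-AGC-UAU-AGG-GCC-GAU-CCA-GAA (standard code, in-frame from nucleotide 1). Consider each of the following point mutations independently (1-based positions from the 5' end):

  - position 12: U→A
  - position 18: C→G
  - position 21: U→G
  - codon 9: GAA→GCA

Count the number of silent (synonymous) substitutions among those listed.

Codon 4: UAU (Tyr) → UAA (Stop) — nonsense.
Codon 6: GCC (Ala) → GCG (Ala) — synonymous.
Codon 7: GAU (Asp) → GAG (Glu) — missense.
Codon 9: GAA (Glu) → GCA (Ala) — missense.
Synonymous: 1 of 4.

1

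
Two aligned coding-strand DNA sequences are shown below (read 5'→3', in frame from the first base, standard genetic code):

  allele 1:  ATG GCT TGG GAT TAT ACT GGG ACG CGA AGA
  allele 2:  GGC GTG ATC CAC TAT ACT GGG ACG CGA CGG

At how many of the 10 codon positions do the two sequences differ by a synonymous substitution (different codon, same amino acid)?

Codon 1: ATG Met / GGC Gly — nonsynonymous.
Codon 2: GCT Ala / GTG Val — nonsynonymous.
Codon 3: TGG Trp / ATC Ile — nonsynonymous.
Codon 4: GAT Asp / CAC His — nonsynonymous.
Codon 5: TAT Tyr / TAT Tyr — identical.
Codon 6: ACT Thr / ACT Thr — identical.
Codon 7: GGG Gly / GGG Gly — identical.
Codon 8: ACG Thr / ACG Thr — identical.
Codon 9: CGA Arg / CGA Arg — identical.
Codon 10: AGA Arg / CGG Arg — synonymous.
Synonymous differences: 1.

1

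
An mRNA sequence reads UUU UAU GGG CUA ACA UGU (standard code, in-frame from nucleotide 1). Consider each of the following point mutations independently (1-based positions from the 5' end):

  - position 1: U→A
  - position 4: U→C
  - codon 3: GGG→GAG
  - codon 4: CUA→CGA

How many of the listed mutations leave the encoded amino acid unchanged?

Codon 1: UUU (Phe) → AUU (Ile) — missense.
Codon 2: UAU (Tyr) → CAU (His) — missense.
Codon 3: GGG (Gly) → GAG (Glu) — missense.
Codon 4: CUA (Leu) → CGA (Arg) — missense.
Synonymous: 0 of 4.

0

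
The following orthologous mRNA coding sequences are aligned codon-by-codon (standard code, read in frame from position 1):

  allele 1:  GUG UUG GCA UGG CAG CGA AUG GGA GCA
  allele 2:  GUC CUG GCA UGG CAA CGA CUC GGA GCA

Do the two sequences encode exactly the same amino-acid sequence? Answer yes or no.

no

Codon 1: GUG Val / GUC Val — synonymous.
Codon 2: UUG Leu / CUG Leu — synonymous.
Codon 3: GCA Ala / GCA Ala — identical.
Codon 4: UGG Trp / UGG Trp — identical.
Codon 5: CAG Gln / CAA Gln — synonymous.
Codon 6: CGA Arg / CGA Arg — identical.
Codon 7: AUG Met / CUC Leu — nonsynonymous.
Codon 8: GGA Gly / GGA Gly — identical.
Codon 9: GCA Ala / GCA Ala — identical.
Nonsynonymous differences: 1 → different protein.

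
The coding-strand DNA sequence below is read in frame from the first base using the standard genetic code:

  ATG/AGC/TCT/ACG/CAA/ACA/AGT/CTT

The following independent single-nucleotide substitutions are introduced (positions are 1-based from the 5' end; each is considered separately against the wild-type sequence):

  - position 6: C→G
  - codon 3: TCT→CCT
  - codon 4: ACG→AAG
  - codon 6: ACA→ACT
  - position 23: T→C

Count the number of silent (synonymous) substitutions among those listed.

Codon 2: AGC (Ser) → AGG (Arg) — missense.
Codon 3: TCT (Ser) → CCT (Pro) — missense.
Codon 4: ACG (Thr) → AAG (Lys) — missense.
Codon 6: ACA (Thr) → ACT (Thr) — synonymous.
Codon 8: CTT (Leu) → CCT (Pro) — missense.
Synonymous: 1 of 5.

1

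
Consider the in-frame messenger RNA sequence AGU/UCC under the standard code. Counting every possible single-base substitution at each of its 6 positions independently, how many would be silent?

4

Codon 1 (AGU, Ser): 1 synonymous substitution.
Codon 2 (UCC, Ser): 3 synonymous substitutions.
Total: 1 + 3 = 4.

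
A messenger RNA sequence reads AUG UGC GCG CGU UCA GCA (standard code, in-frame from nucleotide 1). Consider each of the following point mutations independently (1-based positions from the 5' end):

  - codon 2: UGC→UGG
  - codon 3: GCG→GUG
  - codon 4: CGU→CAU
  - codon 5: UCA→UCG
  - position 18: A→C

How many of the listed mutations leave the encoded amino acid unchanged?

2

Codon 2: UGC (Cys) → UGG (Trp) — missense.
Codon 3: GCG (Ala) → GUG (Val) — missense.
Codon 4: CGU (Arg) → CAU (His) — missense.
Codon 5: UCA (Ser) → UCG (Ser) — synonymous.
Codon 6: GCA (Ala) → GCC (Ala) — synonymous.
Synonymous: 2 of 5.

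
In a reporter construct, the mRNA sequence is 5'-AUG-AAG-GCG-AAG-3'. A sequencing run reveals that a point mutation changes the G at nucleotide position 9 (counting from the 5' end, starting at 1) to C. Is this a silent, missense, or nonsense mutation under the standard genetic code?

silent

Position 9 falls in codon 3: GCG → Ala.
After the substitution the codon is GCC → Ala.
Both encode Ala, so the change is synonymous.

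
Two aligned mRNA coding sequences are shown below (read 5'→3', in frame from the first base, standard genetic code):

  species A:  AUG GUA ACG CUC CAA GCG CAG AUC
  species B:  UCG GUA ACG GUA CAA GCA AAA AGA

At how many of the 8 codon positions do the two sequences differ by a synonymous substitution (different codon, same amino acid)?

Codon 1: AUG Met / UCG Ser — nonsynonymous.
Codon 2: GUA Val / GUA Val — identical.
Codon 3: ACG Thr / ACG Thr — identical.
Codon 4: CUC Leu / GUA Val — nonsynonymous.
Codon 5: CAA Gln / CAA Gln — identical.
Codon 6: GCG Ala / GCA Ala — synonymous.
Codon 7: CAG Gln / AAA Lys — nonsynonymous.
Codon 8: AUC Ile / AGA Arg — nonsynonymous.
Synonymous differences: 1.

1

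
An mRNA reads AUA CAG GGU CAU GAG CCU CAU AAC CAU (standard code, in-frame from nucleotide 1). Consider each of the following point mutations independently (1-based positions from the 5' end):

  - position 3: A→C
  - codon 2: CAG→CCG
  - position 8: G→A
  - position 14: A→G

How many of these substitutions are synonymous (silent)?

Codon 1: AUA (Ile) → AUC (Ile) — synonymous.
Codon 2: CAG (Gln) → CCG (Pro) — missense.
Codon 3: GGU (Gly) → GAU (Asp) — missense.
Codon 5: GAG (Glu) → GGG (Gly) — missense.
Synonymous: 1 of 4.

1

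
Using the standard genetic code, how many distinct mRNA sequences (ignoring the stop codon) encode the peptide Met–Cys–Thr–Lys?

Met: 1 codon.
Cys: 2 codons.
Thr: 4 codons.
Lys: 2 codons.
1 × 2 × 4 × 2 = 16.

16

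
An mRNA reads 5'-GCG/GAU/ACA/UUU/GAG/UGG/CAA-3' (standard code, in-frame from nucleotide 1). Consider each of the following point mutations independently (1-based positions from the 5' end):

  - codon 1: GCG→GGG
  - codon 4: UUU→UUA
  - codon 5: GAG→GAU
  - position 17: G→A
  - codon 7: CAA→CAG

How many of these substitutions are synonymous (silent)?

Codon 1: GCG (Ala) → GGG (Gly) — missense.
Codon 4: UUU (Phe) → UUA (Leu) — missense.
Codon 5: GAG (Glu) → GAU (Asp) — missense.
Codon 6: UGG (Trp) → UAG (Stop) — nonsense.
Codon 7: CAA (Gln) → CAG (Gln) — synonymous.
Synonymous: 1 of 5.

1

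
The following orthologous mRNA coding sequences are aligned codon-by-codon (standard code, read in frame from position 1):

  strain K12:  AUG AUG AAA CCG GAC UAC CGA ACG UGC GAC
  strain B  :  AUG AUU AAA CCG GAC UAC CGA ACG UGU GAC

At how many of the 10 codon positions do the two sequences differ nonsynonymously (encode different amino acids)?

Codon 1: AUG Met / AUG Met — identical.
Codon 2: AUG Met / AUU Ile — nonsynonymous.
Codon 3: AAA Lys / AAA Lys — identical.
Codon 4: CCG Pro / CCG Pro — identical.
Codon 5: GAC Asp / GAC Asp — identical.
Codon 6: UAC Tyr / UAC Tyr — identical.
Codon 7: CGA Arg / CGA Arg — identical.
Codon 8: ACG Thr / ACG Thr — identical.
Codon 9: UGC Cys / UGU Cys — synonymous.
Codon 10: GAC Asp / GAC Asp — identical.
Nonsynonymous differences: 1.

1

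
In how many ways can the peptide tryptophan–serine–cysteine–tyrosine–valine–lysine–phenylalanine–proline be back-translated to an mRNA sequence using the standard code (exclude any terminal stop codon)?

1536

Trp: 1 codon.
Ser: 6 codons.
Cys: 2 codons.
Tyr: 2 codons.
Val: 4 codons.
Lys: 2 codons.
Phe: 2 codons.
Pro: 4 codons.
1 × 6 × 2 × 2 × 4 × 2 × 2 × 4 = 1536.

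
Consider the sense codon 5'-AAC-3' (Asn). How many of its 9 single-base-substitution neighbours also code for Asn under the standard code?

Position 1: none → 0 synonymous.
Position 2: none → 0 synonymous.
Position 3: AAU → 1 synonymous.
Total: 0 + 0 + 1 = 1.

1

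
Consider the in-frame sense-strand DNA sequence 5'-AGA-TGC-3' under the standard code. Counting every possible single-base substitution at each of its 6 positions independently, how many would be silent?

3

Codon 1 (AGA, Arg): 2 synonymous substitutions.
Codon 2 (TGC, Cys): 1 synonymous substitution.
Total: 2 + 1 = 3.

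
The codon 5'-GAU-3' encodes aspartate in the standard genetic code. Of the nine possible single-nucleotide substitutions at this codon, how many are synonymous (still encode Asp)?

Position 1: none → 0 synonymous.
Position 2: none → 0 synonymous.
Position 3: GAC → 1 synonymous.
Total: 0 + 0 + 1 = 1.

1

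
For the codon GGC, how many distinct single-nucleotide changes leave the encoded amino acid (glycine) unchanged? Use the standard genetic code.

Position 1: none → 0 synonymous.
Position 2: none → 0 synonymous.
Position 3: GGT, GGA, GGG → 3 synonymous.
Total: 0 + 0 + 3 = 3.

3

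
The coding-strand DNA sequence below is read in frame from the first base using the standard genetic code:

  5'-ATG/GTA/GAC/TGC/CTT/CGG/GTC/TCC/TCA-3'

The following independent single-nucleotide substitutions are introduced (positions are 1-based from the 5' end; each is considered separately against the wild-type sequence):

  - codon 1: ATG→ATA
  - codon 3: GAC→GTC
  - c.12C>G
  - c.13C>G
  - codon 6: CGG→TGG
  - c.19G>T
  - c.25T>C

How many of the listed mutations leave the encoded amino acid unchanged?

Codon 1: ATG (Met) → ATA (Ile) — missense.
Codon 3: GAC (Asp) → GTC (Val) — missense.
Codon 4: TGC (Cys) → TGG (Trp) — missense.
Codon 5: CTT (Leu) → GTT (Val) — missense.
Codon 6: CGG (Arg) → TGG (Trp) — missense.
Codon 7: GTC (Val) → TTC (Phe) — missense.
Codon 9: TCA (Ser) → CCA (Pro) — missense.
Synonymous: 0 of 7.

0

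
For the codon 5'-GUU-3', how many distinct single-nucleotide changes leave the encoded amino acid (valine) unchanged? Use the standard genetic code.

Position 1: none → 0 synonymous.
Position 2: none → 0 synonymous.
Position 3: GUC, GUA, GUG → 3 synonymous.
Total: 0 + 0 + 3 = 3.

3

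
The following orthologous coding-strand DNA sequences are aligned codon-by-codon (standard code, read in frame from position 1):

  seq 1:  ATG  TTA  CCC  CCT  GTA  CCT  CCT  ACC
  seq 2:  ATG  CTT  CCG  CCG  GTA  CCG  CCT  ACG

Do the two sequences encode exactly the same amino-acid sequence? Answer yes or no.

Codon 1: ATG Met / ATG Met — identical.
Codon 2: TTA Leu / CTT Leu — synonymous.
Codon 3: CCC Pro / CCG Pro — synonymous.
Codon 4: CCT Pro / CCG Pro — synonymous.
Codon 5: GTA Val / GTA Val — identical.
Codon 6: CCT Pro / CCG Pro — synonymous.
Codon 7: CCT Pro / CCT Pro — identical.
Codon 8: ACC Thr / ACG Thr — synonymous.
Nonsynonymous differences: 0 → same protein.

yes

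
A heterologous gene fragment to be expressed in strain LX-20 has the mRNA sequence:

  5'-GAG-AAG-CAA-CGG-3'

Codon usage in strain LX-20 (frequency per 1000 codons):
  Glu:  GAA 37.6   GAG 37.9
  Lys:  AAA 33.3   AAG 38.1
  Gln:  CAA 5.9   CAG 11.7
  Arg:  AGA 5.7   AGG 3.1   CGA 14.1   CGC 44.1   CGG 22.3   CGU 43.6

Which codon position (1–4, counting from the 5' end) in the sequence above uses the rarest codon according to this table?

Codon 1 GAG (Glu): 37.9 per 1000.
Codon 2 AAG (Lys): 38.1 per 1000.
Codon 3 CAA (Gln): 5.9 per 1000.
Codon 4 CGG (Arg): 22.3 per 1000.
Lowest frequency is 5.9 at codon 3.

3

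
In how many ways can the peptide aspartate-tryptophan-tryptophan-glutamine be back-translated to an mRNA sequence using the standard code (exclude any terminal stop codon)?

Asp: 2 codons.
Trp: 1 codon.
Trp: 1 codon.
Gln: 2 codons.
2 × 1 × 1 × 2 = 4.

4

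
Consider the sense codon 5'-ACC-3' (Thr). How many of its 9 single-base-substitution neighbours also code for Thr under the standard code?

Position 1: none → 0 synonymous.
Position 2: none → 0 synonymous.
Position 3: ACU, ACA, ACG → 3 synonymous.
Total: 0 + 0 + 3 = 3.

3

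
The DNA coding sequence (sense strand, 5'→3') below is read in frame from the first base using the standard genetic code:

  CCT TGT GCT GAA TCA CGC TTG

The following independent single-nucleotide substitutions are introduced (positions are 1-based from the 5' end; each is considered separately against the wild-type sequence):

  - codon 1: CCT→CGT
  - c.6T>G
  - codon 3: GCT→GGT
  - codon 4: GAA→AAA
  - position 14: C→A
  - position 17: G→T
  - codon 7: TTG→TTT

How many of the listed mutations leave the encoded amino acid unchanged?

Codon 1: CCT (Pro) → CGT (Arg) — missense.
Codon 2: TGT (Cys) → TGG (Trp) — missense.
Codon 3: GCT (Ala) → GGT (Gly) — missense.
Codon 4: GAA (Glu) → AAA (Lys) — missense.
Codon 5: TCA (Ser) → TAA (Stop) — nonsense.
Codon 6: CGC (Arg) → CTC (Leu) — missense.
Codon 7: TTG (Leu) → TTT (Phe) — missense.
Synonymous: 0 of 7.

0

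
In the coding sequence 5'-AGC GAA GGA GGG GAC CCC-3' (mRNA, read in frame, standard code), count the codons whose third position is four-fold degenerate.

3

Codon 1 AGC (Ser): third position 2-fold.
Codon 2 GAA (Glu): third position 2-fold.
Codon 3 GGA (Gly): third position 4-fold.
Codon 4 GGG (Gly): third position 4-fold.
Codon 5 GAC (Asp): third position 2-fold.
Codon 6 CCC (Pro): third position 4-fold.
Four-fold degenerate third positions: 3.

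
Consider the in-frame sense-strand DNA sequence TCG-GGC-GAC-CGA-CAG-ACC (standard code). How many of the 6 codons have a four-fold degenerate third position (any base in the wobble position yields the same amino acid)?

Codon 1 TCG (Ser): third position 4-fold.
Codon 2 GGC (Gly): third position 4-fold.
Codon 3 GAC (Asp): third position 2-fold.
Codon 4 CGA (Arg): third position 4-fold.
Codon 5 CAG (Gln): third position 2-fold.
Codon 6 ACC (Thr): third position 4-fold.
Four-fold degenerate third positions: 4.

4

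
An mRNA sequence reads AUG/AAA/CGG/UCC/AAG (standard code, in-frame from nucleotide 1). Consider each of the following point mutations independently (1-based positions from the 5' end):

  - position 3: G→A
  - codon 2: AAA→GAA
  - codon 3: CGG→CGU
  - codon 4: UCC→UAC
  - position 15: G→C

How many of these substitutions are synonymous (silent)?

1

Codon 1: AUG (Met) → AUA (Ile) — missense.
Codon 2: AAA (Lys) → GAA (Glu) — missense.
Codon 3: CGG (Arg) → CGU (Arg) — synonymous.
Codon 4: UCC (Ser) → UAC (Tyr) — missense.
Codon 5: AAG (Lys) → AAC (Asn) — missense.
Synonymous: 1 of 5.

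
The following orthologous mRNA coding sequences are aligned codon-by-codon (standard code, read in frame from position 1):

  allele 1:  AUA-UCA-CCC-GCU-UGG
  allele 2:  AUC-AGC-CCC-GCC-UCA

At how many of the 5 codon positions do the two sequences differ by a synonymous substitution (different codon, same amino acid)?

Codon 1: AUA Ile / AUC Ile — synonymous.
Codon 2: UCA Ser / AGC Ser — synonymous.
Codon 3: CCC Pro / CCC Pro — identical.
Codon 4: GCU Ala / GCC Ala — synonymous.
Codon 5: UGG Trp / UCA Ser — nonsynonymous.
Synonymous differences: 3.

3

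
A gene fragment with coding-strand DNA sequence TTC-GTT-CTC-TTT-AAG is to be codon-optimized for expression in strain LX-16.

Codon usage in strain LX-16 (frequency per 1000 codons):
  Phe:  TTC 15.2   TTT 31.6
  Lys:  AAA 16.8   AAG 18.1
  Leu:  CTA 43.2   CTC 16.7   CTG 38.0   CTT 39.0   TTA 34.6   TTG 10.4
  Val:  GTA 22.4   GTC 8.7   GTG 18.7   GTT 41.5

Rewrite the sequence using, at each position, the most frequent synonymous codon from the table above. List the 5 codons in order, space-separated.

TTT GTT CTA TTT AAG

Codon 1 (Phe): best is TTT at 31.6.
Codon 2 (Val): best is GTT at 41.5.
Codon 3 (Leu): best is CTA at 43.2.
Codon 4 (Phe): best is TTT at 31.6.
Codon 5 (Lys): best is AAG at 18.1.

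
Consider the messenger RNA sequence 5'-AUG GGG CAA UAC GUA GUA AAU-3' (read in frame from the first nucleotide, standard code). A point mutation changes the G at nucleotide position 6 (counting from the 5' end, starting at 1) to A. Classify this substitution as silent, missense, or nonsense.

Position 6 falls in codon 2: GGG → Gly.
After the substitution the codon is GGA → Gly.
Both encode Gly, so the change is synonymous.

silent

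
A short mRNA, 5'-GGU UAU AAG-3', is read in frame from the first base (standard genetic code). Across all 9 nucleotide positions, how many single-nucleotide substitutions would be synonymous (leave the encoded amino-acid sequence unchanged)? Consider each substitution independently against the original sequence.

Codon 1 (GGU, Gly): 3 synonymous substitutions.
Codon 2 (UAU, Tyr): 1 synonymous substitution.
Codon 3 (AAG, Lys): 1 synonymous substitution.
Total: 3 + 1 + 1 = 5.

5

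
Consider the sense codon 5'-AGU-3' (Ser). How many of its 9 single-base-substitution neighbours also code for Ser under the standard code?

Position 1: none → 0 synonymous.
Position 2: none → 0 synonymous.
Position 3: AGC → 1 synonymous.
Total: 0 + 0 + 1 = 1.

1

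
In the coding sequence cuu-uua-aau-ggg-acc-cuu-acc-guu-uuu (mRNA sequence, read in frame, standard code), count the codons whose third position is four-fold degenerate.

Codon 1 CUU (Leu): third position 4-fold.
Codon 2 UUA (Leu): third position 2-fold.
Codon 3 AAU (Asn): third position 2-fold.
Codon 4 GGG (Gly): third position 4-fold.
Codon 5 ACC (Thr): third position 4-fold.
Codon 6 CUU (Leu): third position 4-fold.
Codon 7 ACC (Thr): third position 4-fold.
Codon 8 GUU (Val): third position 4-fold.
Codon 9 UUU (Phe): third position 2-fold.
Four-fold degenerate third positions: 6.

6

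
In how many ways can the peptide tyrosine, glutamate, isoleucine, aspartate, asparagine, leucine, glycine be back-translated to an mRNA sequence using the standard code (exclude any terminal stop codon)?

1152

Tyr: 2 codons.
Glu: 2 codons.
Ile: 3 codons.
Asp: 2 codons.
Asn: 2 codons.
Leu: 6 codons.
Gly: 4 codons.
2 × 2 × 3 × 2 × 2 × 6 × 4 = 1152.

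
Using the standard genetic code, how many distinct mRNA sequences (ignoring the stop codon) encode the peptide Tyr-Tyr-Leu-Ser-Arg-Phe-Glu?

3456

Tyr: 2 codons.
Tyr: 2 codons.
Leu: 6 codons.
Ser: 6 codons.
Arg: 6 codons.
Phe: 2 codons.
Glu: 2 codons.
2 × 2 × 6 × 6 × 6 × 2 × 2 = 3456.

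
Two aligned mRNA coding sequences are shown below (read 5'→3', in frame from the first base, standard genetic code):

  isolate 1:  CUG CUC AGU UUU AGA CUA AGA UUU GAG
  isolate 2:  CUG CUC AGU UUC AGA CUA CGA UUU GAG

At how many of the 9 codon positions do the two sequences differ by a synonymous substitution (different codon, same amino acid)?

Codon 1: CUG Leu / CUG Leu — identical.
Codon 2: CUC Leu / CUC Leu — identical.
Codon 3: AGU Ser / AGU Ser — identical.
Codon 4: UUU Phe / UUC Phe — synonymous.
Codon 5: AGA Arg / AGA Arg — identical.
Codon 6: CUA Leu / CUA Leu — identical.
Codon 7: AGA Arg / CGA Arg — synonymous.
Codon 8: UUU Phe / UUU Phe — identical.
Codon 9: GAG Glu / GAG Glu — identical.
Synonymous differences: 2.

2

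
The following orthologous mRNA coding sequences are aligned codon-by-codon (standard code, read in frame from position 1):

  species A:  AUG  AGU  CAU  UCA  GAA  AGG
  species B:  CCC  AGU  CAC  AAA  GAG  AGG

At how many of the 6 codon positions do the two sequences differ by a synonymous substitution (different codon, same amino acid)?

2

Codon 1: AUG Met / CCC Pro — nonsynonymous.
Codon 2: AGU Ser / AGU Ser — identical.
Codon 3: CAU His / CAC His — synonymous.
Codon 4: UCA Ser / AAA Lys — nonsynonymous.
Codon 5: GAA Glu / GAG Glu — synonymous.
Codon 6: AGG Arg / AGG Arg — identical.
Synonymous differences: 2.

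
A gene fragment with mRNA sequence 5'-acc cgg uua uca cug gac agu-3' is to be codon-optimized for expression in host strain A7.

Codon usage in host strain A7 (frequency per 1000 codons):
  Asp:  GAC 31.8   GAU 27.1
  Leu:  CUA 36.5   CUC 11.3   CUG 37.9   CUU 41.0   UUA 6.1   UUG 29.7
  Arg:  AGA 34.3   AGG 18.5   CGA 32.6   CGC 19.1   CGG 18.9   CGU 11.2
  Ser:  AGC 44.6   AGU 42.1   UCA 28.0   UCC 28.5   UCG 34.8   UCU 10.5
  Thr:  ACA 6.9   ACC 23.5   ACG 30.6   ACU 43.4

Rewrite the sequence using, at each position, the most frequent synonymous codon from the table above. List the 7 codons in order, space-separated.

Codon 1 (Thr): best is ACU at 43.4.
Codon 2 (Arg): best is AGA at 34.3.
Codon 3 (Leu): best is CUU at 41.0.
Codon 4 (Ser): best is AGC at 44.6.
Codon 5 (Leu): best is CUU at 41.0.
Codon 6 (Asp): best is GAC at 31.8.
Codon 7 (Ser): best is AGC at 44.6.

ACU AGA CUU AGC CUU GAC AGC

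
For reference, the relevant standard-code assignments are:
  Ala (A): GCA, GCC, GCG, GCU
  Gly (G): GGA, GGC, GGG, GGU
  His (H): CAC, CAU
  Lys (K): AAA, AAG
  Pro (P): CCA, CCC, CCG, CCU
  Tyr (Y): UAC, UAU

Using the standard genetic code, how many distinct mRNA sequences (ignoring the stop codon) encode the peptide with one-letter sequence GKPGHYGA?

8192

Gly: 4 codons.
Lys: 2 codons.
Pro: 4 codons.
Gly: 4 codons.
His: 2 codons.
Tyr: 2 codons.
Gly: 4 codons.
Ala: 4 codons.
4 × 2 × 4 × 4 × 2 × 2 × 4 × 4 = 8192.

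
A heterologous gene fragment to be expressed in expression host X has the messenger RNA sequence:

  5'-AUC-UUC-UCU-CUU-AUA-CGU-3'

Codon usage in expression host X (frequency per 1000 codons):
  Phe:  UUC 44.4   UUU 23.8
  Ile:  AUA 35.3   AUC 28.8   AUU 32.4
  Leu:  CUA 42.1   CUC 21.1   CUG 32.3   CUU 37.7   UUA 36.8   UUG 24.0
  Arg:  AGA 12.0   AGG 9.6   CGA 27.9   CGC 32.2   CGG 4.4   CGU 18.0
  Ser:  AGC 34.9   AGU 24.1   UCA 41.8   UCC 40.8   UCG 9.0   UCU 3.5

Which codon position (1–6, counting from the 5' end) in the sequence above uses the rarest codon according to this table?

Codon 1 AUC (Ile): 28.8 per 1000.
Codon 2 UUC (Phe): 44.4 per 1000.
Codon 3 UCU (Ser): 3.5 per 1000.
Codon 4 CUU (Leu): 37.7 per 1000.
Codon 5 AUA (Ile): 35.3 per 1000.
Codon 6 CGU (Arg): 18.0 per 1000.
Lowest frequency is 3.5 at codon 3.

3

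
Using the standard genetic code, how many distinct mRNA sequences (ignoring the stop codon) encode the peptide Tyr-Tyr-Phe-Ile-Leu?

144

Tyr: 2 codons.
Tyr: 2 codons.
Phe: 2 codons.
Ile: 3 codons.
Leu: 6 codons.
2 × 2 × 2 × 3 × 6 = 144.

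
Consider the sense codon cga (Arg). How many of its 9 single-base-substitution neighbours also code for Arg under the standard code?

4

Position 1: AGA → 1 synonymous.
Position 2: none → 0 synonymous.
Position 3: CGU, CGC, CGG → 3 synonymous.
Total: 1 + 0 + 3 = 4.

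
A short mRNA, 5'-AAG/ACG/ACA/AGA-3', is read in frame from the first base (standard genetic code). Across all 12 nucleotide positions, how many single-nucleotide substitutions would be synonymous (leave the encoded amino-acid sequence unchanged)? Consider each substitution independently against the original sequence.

Codon 1 (AAG, Lys): 1 synonymous substitution.
Codon 2 (ACG, Thr): 3 synonymous substitutions.
Codon 3 (ACA, Thr): 3 synonymous substitutions.
Codon 4 (AGA, Arg): 2 synonymous substitutions.
Total: 1 + 3 + 3 + 2 = 9.

9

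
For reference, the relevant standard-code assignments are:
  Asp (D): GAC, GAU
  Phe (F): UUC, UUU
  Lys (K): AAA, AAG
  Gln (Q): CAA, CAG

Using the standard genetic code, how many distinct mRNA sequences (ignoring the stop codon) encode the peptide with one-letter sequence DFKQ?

16

Asp: 2 codons.
Phe: 2 codons.
Lys: 2 codons.
Gln: 2 codons.
2 × 2 × 2 × 2 = 16.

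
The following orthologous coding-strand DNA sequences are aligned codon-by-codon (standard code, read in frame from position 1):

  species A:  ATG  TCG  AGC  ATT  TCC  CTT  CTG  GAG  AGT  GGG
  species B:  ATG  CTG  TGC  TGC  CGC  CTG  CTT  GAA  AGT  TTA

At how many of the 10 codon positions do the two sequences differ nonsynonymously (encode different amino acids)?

5

Codon 1: ATG Met / ATG Met — identical.
Codon 2: TCG Ser / CTG Leu — nonsynonymous.
Codon 3: AGC Ser / TGC Cys — nonsynonymous.
Codon 4: ATT Ile / TGC Cys — nonsynonymous.
Codon 5: TCC Ser / CGC Arg — nonsynonymous.
Codon 6: CTT Leu / CTG Leu — synonymous.
Codon 7: CTG Leu / CTT Leu — synonymous.
Codon 8: GAG Glu / GAA Glu — synonymous.
Codon 9: AGT Ser / AGT Ser — identical.
Codon 10: GGG Gly / TTA Leu — nonsynonymous.
Nonsynonymous differences: 5.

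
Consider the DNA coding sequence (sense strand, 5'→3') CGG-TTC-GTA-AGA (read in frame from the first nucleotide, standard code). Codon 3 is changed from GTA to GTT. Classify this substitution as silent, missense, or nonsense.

silent

Position 9 falls in codon 3: GTA → Val.
After the substitution the codon is GTT → Val.
Both encode Val, so the change is synonymous.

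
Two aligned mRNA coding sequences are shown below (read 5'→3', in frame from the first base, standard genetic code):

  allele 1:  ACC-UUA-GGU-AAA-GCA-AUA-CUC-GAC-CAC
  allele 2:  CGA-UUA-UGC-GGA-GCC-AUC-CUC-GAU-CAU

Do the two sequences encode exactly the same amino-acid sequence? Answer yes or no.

Codon 1: ACC Thr / CGA Arg — nonsynonymous.
Codon 2: UUA Leu / UUA Leu — identical.
Codon 3: GGU Gly / UGC Cys — nonsynonymous.
Codon 4: AAA Lys / GGA Gly — nonsynonymous.
Codon 5: GCA Ala / GCC Ala — synonymous.
Codon 6: AUA Ile / AUC Ile — synonymous.
Codon 7: CUC Leu / CUC Leu — identical.
Codon 8: GAC Asp / GAU Asp — synonymous.
Codon 9: CAC His / CAU His — synonymous.
Nonsynonymous differences: 3 → different protein.

no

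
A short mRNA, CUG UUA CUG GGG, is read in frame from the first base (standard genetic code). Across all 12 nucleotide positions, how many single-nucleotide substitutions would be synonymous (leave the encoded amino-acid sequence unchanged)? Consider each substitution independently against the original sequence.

Codon 1 (CUG, Leu): 4 synonymous substitutions.
Codon 2 (UUA, Leu): 2 synonymous substitutions.
Codon 3 (CUG, Leu): 4 synonymous substitutions.
Codon 4 (GGG, Gly): 3 synonymous substitutions.
Total: 4 + 2 + 4 + 3 = 13.

13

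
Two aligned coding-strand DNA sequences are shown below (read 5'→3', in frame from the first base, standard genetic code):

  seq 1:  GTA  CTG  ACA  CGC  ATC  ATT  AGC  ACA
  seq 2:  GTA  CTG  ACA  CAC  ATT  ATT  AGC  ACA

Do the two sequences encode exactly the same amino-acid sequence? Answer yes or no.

no

Codon 1: GTA Val / GTA Val — identical.
Codon 2: CTG Leu / CTG Leu — identical.
Codon 3: ACA Thr / ACA Thr — identical.
Codon 4: CGC Arg / CAC His — nonsynonymous.
Codon 5: ATC Ile / ATT Ile — synonymous.
Codon 6: ATT Ile / ATT Ile — identical.
Codon 7: AGC Ser / AGC Ser — identical.
Codon 8: ACA Thr / ACA Thr — identical.
Nonsynonymous differences: 1 → different protein.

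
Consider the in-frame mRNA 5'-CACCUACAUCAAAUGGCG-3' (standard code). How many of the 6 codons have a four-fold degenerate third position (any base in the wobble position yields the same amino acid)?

2

Codon 1 CAC (His): third position 2-fold.
Codon 2 CUA (Leu): third position 4-fold.
Codon 3 CAU (His): third position 2-fold.
Codon 4 CAA (Gln): third position 2-fold.
Codon 5 AUG (Met): third position 1-fold.
Codon 6 GCG (Ala): third position 4-fold.
Four-fold degenerate third positions: 2.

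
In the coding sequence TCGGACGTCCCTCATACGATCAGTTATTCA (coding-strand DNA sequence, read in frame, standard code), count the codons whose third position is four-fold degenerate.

5

Codon 1 TCG (Ser): third position 4-fold.
Codon 2 GAC (Asp): third position 2-fold.
Codon 3 GTC (Val): third position 4-fold.
Codon 4 CCT (Pro): third position 4-fold.
Codon 5 CAT (His): third position 2-fold.
Codon 6 ACG (Thr): third position 4-fold.
Codon 7 ATC (Ile): third position 3-fold.
Codon 8 AGT (Ser): third position 2-fold.
Codon 9 TAT (Tyr): third position 2-fold.
Codon 10 TCA (Ser): third position 4-fold.
Four-fold degenerate third positions: 5.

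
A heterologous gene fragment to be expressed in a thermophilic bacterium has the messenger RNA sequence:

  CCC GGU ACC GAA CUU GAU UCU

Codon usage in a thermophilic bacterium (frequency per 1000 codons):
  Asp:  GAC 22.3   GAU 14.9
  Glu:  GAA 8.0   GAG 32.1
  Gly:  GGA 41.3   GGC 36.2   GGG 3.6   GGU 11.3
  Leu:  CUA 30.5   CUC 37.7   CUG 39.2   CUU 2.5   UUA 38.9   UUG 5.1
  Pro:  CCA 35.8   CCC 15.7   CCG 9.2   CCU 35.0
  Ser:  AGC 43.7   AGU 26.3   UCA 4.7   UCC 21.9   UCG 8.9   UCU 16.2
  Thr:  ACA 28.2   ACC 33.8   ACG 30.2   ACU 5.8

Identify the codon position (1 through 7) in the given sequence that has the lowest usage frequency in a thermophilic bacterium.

5

Codon 1 CCC (Pro): 15.7 per 1000.
Codon 2 GGU (Gly): 11.3 per 1000.
Codon 3 ACC (Thr): 33.8 per 1000.
Codon 4 GAA (Glu): 8.0 per 1000.
Codon 5 CUU (Leu): 2.5 per 1000.
Codon 6 GAU (Asp): 14.9 per 1000.
Codon 7 UCU (Ser): 16.2 per 1000.
Lowest frequency is 2.5 at codon 5.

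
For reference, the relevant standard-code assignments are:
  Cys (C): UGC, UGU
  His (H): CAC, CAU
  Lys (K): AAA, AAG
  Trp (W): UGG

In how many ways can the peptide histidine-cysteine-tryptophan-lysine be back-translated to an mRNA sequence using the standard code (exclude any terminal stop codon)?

8

His: 2 codons.
Cys: 2 codons.
Trp: 1 codon.
Lys: 2 codons.
2 × 2 × 1 × 2 = 8.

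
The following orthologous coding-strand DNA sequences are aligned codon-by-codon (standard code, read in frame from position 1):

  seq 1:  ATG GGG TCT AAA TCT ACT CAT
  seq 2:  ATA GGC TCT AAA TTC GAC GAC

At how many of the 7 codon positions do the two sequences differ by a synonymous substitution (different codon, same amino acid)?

Codon 1: ATG Met / ATA Ile — nonsynonymous.
Codon 2: GGG Gly / GGC Gly — synonymous.
Codon 3: TCT Ser / TCT Ser — identical.
Codon 4: AAA Lys / AAA Lys — identical.
Codon 5: TCT Ser / TTC Phe — nonsynonymous.
Codon 6: ACT Thr / GAC Asp — nonsynonymous.
Codon 7: CAT His / GAC Asp — nonsynonymous.
Synonymous differences: 1.

1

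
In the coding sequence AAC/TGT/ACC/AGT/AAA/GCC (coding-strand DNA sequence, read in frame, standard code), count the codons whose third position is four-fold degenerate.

Codon 1 AAC (Asn): third position 2-fold.
Codon 2 TGT (Cys): third position 2-fold.
Codon 3 ACC (Thr): third position 4-fold.
Codon 4 AGT (Ser): third position 2-fold.
Codon 5 AAA (Lys): third position 2-fold.
Codon 6 GCC (Ala): third position 4-fold.
Four-fold degenerate third positions: 2.

2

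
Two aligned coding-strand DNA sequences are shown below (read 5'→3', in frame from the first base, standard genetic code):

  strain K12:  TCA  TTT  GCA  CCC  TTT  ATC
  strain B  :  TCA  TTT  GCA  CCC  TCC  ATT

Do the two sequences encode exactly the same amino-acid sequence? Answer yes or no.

no

Codon 1: TCA Ser / TCA Ser — identical.
Codon 2: TTT Phe / TTT Phe — identical.
Codon 3: GCA Ala / GCA Ala — identical.
Codon 4: CCC Pro / CCC Pro — identical.
Codon 5: TTT Phe / TCC Ser — nonsynonymous.
Codon 6: ATC Ile / ATT Ile — synonymous.
Nonsynonymous differences: 1 → different protein.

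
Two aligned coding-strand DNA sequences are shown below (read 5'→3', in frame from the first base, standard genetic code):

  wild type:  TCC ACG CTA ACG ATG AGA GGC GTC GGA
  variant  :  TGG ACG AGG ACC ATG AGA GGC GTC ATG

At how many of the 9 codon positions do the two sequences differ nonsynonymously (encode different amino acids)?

3

Codon 1: TCC Ser / TGG Trp — nonsynonymous.
Codon 2: ACG Thr / ACG Thr — identical.
Codon 3: CTA Leu / AGG Arg — nonsynonymous.
Codon 4: ACG Thr / ACC Thr — synonymous.
Codon 5: ATG Met / ATG Met — identical.
Codon 6: AGA Arg / AGA Arg — identical.
Codon 7: GGC Gly / GGC Gly — identical.
Codon 8: GTC Val / GTC Val — identical.
Codon 9: GGA Gly / ATG Met — nonsynonymous.
Nonsynonymous differences: 3.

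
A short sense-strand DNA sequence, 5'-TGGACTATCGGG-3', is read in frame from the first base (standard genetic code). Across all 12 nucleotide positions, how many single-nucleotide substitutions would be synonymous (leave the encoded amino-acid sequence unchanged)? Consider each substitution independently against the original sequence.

8

Codon 1 (TGG, Trp): 0 synonymous substitutions.
Codon 2 (ACT, Thr): 3 synonymous substitutions.
Codon 3 (ATC, Ile): 2 synonymous substitutions.
Codon 4 (GGG, Gly): 3 synonymous substitutions.
Total: 0 + 3 + 2 + 3 = 8.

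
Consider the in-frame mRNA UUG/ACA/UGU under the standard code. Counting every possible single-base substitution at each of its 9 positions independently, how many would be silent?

6

Codon 1 (UUG, Leu): 2 synonymous substitutions.
Codon 2 (ACA, Thr): 3 synonymous substitutions.
Codon 3 (UGU, Cys): 1 synonymous substitution.
Total: 2 + 3 + 1 = 6.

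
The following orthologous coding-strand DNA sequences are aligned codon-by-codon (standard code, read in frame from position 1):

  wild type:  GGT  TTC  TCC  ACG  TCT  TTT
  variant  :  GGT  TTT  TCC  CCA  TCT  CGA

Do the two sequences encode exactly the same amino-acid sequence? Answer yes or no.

no

Codon 1: GGT Gly / GGT Gly — identical.
Codon 2: TTC Phe / TTT Phe — synonymous.
Codon 3: TCC Ser / TCC Ser — identical.
Codon 4: ACG Thr / CCA Pro — nonsynonymous.
Codon 5: TCT Ser / TCT Ser — identical.
Codon 6: TTT Phe / CGA Arg — nonsynonymous.
Nonsynonymous differences: 2 → different protein.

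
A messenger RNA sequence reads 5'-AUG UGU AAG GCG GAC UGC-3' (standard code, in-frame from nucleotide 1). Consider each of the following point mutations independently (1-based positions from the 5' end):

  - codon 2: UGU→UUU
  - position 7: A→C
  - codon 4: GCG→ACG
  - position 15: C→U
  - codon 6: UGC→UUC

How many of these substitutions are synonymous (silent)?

1

Codon 2: UGU (Cys) → UUU (Phe) — missense.
Codon 3: AAG (Lys) → CAG (Gln) — missense.
Codon 4: GCG (Ala) → ACG (Thr) — missense.
Codon 5: GAC (Asp) → GAU (Asp) — synonymous.
Codon 6: UGC (Cys) → UUC (Phe) — missense.
Synonymous: 1 of 5.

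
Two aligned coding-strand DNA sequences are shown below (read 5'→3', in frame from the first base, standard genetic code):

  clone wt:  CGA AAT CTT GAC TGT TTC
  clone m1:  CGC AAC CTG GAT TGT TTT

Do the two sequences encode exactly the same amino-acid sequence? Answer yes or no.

Codon 1: CGA Arg / CGC Arg — synonymous.
Codon 2: AAT Asn / AAC Asn — synonymous.
Codon 3: CTT Leu / CTG Leu — synonymous.
Codon 4: GAC Asp / GAT Asp — synonymous.
Codon 5: TGT Cys / TGT Cys — identical.
Codon 6: TTC Phe / TTT Phe — synonymous.
Nonsynonymous differences: 0 → same protein.

yes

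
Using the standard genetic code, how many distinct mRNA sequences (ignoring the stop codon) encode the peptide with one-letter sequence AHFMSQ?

192

Ala: 4 codons.
His: 2 codons.
Phe: 2 codons.
Met: 1 codon.
Ser: 6 codons.
Gln: 2 codons.
4 × 2 × 2 × 1 × 6 × 2 = 192.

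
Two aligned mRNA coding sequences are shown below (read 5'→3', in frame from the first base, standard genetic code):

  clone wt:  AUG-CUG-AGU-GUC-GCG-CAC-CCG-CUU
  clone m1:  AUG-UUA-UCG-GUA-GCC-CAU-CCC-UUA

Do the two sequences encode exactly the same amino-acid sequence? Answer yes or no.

Codon 1: AUG Met / AUG Met — identical.
Codon 2: CUG Leu / UUA Leu — synonymous.
Codon 3: AGU Ser / UCG Ser — synonymous.
Codon 4: GUC Val / GUA Val — synonymous.
Codon 5: GCG Ala / GCC Ala — synonymous.
Codon 6: CAC His / CAU His — synonymous.
Codon 7: CCG Pro / CCC Pro — synonymous.
Codon 8: CUU Leu / UUA Leu — synonymous.
Nonsynonymous differences: 0 → same protein.

yes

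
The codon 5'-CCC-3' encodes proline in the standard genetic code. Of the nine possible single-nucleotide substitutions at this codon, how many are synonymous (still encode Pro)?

Position 1: none → 0 synonymous.
Position 2: none → 0 synonymous.
Position 3: CCU, CCA, CCG → 3 synonymous.
Total: 0 + 0 + 3 = 3.

3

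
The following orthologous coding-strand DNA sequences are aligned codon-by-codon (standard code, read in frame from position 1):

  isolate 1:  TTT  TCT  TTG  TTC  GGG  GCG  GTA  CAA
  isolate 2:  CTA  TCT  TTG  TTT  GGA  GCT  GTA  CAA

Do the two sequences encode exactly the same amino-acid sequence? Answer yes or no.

no

Codon 1: TTT Phe / CTA Leu — nonsynonymous.
Codon 2: TCT Ser / TCT Ser — identical.
Codon 3: TTG Leu / TTG Leu — identical.
Codon 4: TTC Phe / TTT Phe — synonymous.
Codon 5: GGG Gly / GGA Gly — synonymous.
Codon 6: GCG Ala / GCT Ala — synonymous.
Codon 7: GTA Val / GTA Val — identical.
Codon 8: CAA Gln / CAA Gln — identical.
Nonsynonymous differences: 1 → different protein.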